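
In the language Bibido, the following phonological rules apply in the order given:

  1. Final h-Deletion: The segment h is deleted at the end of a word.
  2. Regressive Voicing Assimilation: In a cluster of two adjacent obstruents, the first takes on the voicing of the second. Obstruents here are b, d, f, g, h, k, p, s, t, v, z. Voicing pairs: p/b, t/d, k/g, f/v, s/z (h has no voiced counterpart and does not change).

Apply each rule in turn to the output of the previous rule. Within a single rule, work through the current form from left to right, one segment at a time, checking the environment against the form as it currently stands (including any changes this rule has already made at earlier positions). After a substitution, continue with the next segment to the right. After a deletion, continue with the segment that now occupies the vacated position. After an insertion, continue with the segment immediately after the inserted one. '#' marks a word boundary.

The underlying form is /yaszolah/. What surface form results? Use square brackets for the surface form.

[yazzola]

1 Final h-Deletion: [yaszolah] → [yaszola]
2 Regressive Voicing Assimilation: [yaszola] → [yazzola]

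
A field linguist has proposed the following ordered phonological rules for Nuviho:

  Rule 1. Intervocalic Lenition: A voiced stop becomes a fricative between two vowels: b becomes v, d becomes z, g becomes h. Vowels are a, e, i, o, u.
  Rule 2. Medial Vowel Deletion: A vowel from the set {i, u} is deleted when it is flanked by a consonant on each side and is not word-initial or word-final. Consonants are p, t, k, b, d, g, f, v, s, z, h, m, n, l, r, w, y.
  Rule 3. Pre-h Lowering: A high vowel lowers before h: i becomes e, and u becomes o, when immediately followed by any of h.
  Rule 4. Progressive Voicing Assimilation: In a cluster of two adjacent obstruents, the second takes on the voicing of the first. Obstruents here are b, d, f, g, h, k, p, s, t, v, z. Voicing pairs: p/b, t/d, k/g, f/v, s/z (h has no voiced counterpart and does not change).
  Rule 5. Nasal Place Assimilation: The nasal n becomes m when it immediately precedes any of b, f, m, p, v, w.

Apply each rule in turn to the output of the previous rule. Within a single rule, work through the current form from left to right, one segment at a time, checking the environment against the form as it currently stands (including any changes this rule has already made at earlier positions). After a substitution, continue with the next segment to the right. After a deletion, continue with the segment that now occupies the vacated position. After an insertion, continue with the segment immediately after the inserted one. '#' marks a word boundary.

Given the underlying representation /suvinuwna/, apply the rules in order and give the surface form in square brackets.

[sfmwna]

Rule 1 Intervocalic Lenition: no change — [suvinuwna]
Rule 2 Medial Vowel Deletion: [suvinuwna] → [svnwna]
Rule 3 Pre-h Lowering: no change — [svnwna]
Rule 4 Progressive Voicing Assimilation: [svnwna] → [sfnwna]
Rule 5 Nasal Place Assimilation: [sfnwna] → [sfmwna]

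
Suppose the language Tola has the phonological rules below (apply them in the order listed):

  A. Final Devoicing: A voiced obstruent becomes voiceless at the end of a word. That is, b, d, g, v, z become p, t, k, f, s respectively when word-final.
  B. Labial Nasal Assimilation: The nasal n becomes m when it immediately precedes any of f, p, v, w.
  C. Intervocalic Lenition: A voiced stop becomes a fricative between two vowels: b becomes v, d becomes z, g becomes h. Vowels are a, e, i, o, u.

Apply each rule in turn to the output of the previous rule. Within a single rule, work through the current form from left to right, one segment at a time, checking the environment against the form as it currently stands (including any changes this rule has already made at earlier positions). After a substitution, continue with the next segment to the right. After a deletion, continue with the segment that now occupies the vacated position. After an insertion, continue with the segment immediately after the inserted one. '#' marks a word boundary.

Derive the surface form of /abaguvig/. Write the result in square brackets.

A Final Devoicing: [abaguvig] → [abaguvik]
B Labial Nasal Assimilation: no change — [abaguvik]
C Intervocalic Lenition: [abaguvik] → [avahuvik]

[avahuvik]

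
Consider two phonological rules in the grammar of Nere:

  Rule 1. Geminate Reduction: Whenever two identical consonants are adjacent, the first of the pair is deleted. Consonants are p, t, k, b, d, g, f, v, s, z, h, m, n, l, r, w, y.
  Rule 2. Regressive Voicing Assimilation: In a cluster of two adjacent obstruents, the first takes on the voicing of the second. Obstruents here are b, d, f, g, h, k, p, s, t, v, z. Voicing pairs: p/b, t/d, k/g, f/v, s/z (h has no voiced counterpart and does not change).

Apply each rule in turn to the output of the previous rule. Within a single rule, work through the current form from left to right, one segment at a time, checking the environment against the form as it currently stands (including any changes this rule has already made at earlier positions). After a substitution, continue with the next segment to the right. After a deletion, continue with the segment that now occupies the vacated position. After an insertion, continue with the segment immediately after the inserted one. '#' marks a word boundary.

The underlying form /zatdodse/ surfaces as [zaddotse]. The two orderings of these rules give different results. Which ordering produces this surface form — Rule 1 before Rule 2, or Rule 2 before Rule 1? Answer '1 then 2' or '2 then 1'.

1 then 2

Order 1 then 2:
  1 Geminate Reduction: no change — [zatdodse]
  2 Regressive Voicing Assimilation: [zatdodse] → [zaddotse]
  result: [zaddotse]
Order 2 then 1:
  2 Regressive Voicing Assimilation: [zatdodse] → [zaddotse]
  1 Geminate Reduction: [zaddotse] → [zadotse]
  result: [zadotse]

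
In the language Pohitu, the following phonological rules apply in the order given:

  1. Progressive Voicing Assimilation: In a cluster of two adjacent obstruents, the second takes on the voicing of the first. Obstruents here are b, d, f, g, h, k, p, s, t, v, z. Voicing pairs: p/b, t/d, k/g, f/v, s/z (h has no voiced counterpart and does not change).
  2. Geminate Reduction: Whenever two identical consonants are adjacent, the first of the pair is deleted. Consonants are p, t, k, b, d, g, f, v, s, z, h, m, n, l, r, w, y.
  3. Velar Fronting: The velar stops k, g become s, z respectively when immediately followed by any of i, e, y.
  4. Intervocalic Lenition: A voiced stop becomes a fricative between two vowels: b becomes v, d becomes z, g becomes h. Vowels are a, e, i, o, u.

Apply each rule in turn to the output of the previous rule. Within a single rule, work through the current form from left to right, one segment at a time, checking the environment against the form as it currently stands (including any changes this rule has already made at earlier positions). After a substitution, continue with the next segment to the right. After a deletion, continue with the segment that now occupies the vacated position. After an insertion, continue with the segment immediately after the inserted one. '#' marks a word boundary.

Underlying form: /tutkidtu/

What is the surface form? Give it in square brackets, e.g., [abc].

[tutsizu]

1 Progressive Voicing Assimilation: [tutkidtu] → [tutkiddu]
2 Geminate Reduction: [tutkiddu] → [tutkidu]
3 Velar Fronting: [tutkidu] → [tutsidu]
4 Intervocalic Lenition: [tutsidu] → [tutsizu]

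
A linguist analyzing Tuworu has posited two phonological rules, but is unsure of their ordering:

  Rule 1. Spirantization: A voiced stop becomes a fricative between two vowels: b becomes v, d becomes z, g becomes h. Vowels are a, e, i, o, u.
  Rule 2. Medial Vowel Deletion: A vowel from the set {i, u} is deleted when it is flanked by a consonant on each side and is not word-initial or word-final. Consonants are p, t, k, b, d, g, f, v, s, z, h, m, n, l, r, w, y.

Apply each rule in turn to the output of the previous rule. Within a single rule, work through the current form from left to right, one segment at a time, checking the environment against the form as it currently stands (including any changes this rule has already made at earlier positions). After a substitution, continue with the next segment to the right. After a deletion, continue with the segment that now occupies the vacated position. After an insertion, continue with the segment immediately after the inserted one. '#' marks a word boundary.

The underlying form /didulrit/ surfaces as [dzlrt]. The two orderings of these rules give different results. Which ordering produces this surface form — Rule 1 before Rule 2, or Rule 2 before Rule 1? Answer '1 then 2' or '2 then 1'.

1 then 2

Order 1 then 2:
  1 Spirantization: [didulrit] → [dizulrit]
  2 Medial Vowel Deletion: [dizulrit] → [dzlrt]
  result: [dzlrt]
Order 2 then 1:
  2 Medial Vowel Deletion: [didulrit] → [ddlrt]
  1 Spirantization: no change — [ddlrt]
  result: [ddlrt]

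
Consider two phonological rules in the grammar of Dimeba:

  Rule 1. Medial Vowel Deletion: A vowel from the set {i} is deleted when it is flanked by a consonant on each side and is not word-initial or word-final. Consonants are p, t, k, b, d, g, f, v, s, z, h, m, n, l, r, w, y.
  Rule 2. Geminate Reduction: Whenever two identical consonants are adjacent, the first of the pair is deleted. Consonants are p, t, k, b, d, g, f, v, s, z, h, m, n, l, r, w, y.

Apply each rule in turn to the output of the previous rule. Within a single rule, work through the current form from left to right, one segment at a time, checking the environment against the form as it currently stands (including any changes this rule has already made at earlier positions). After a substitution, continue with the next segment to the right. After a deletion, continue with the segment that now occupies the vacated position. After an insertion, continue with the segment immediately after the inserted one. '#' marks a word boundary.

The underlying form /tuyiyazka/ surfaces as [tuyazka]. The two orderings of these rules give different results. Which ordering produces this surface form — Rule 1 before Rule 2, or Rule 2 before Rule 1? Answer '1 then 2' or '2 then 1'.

1 then 2

Order 1 then 2:
  1 Medial Vowel Deletion: [tuyiyazka] → [tuyyazka]
  2 Geminate Reduction: [tuyyazka] → [tuyazka]
  result: [tuyazka]
Order 2 then 1:
  2 Geminate Reduction: no change — [tuyiyazka]
  1 Medial Vowel Deletion: [tuyiyazka] → [tuyyazka]
  result: [tuyyazka]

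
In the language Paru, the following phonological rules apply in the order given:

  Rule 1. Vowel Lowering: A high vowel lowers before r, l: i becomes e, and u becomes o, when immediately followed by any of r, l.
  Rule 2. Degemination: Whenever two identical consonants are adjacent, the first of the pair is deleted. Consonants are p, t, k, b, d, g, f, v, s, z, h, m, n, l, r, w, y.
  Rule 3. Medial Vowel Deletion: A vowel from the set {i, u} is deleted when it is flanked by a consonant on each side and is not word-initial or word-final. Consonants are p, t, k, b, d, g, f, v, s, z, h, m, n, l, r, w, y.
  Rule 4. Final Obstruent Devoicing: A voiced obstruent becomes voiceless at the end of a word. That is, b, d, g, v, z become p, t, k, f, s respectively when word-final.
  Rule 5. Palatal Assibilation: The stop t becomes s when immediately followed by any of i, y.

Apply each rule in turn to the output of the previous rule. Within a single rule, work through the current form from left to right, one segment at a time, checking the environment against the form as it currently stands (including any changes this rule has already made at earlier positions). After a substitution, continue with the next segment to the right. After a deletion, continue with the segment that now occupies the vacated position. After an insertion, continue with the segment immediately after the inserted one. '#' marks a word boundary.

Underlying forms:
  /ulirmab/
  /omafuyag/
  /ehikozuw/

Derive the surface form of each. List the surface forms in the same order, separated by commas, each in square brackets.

/ulirmab/:
  Rule 1 Vowel Lowering: [ulirmab] → [olermab]
  Rule 2 Degemination: no change — [olermab]
  Rule 3 Medial Vowel Deletion: no change — [olermab]
  Rule 4 Final Obstruent Devoicing: [olermab] → [olermap]
  Rule 5 Palatal Assibilation: no change — [olermap]
/omafuyag/:
  Rule 1 Vowel Lowering: no change — [omafuyag]
  Rule 2 Degemination: no change — [omafuyag]
  Rule 3 Medial Vowel Deletion: [omafuyag] → [omafyag]
  Rule 4 Final Obstruent Devoicing: [omafyag] → [omafyak]
  Rule 5 Palatal Assibilation: no change — [omafyak]
/ehikozuw/:
  Rule 1 Vowel Lowering: no change — [ehikozuw]
  Rule 2 Degemination: no change — [ehikozuw]
  Rule 3 Medial Vowel Deletion: [ehikozuw] → [ehkozw]
  Rule 4 Final Obstruent Devoicing: no change — [ehkozw]
  Rule 5 Palatal Assibilation: no change — [ehkozw]

[olermap], [omafyak], [ehkozw]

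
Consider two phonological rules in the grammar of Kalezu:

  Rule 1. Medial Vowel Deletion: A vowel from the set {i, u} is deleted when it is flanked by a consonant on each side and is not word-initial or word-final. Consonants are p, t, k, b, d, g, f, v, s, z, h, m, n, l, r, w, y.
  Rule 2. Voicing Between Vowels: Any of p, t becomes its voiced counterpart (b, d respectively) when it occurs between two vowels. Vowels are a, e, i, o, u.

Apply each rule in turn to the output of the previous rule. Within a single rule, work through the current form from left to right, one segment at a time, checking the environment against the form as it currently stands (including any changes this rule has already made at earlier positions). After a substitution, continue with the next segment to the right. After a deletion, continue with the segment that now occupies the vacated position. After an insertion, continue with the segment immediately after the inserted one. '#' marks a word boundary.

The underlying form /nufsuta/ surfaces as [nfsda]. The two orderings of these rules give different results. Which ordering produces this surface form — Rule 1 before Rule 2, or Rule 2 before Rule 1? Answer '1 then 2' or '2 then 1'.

Order 1 then 2:
  1 Medial Vowel Deletion: [nufsuta] → [nfsta]
  2 Voicing Between Vowels: no change — [nfsta]
  result: [nfsta]
Order 2 then 1:
  2 Voicing Between Vowels: [nufsuta] → [nufsuda]
  1 Medial Vowel Deletion: [nufsuda] → [nfsda]
  result: [nfsda]

2 then 1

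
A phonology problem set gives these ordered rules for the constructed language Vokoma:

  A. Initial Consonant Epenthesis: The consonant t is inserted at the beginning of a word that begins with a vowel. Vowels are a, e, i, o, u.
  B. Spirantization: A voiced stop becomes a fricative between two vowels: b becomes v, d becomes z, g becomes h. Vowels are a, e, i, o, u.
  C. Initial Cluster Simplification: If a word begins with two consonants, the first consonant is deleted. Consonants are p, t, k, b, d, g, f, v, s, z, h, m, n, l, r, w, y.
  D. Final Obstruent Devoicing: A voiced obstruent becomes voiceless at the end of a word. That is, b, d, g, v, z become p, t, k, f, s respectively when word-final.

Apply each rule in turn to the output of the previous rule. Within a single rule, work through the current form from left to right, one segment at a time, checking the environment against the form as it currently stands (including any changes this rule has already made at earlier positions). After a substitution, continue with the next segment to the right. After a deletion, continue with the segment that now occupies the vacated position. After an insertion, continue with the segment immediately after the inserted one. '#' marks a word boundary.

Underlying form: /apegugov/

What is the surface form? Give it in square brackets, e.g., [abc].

[tapehuhof]

A Initial Consonant Epenthesis: [apegugov] → [tapegugov]
B Spirantization: [tapegugov] → [tapehuhov]
C Initial Cluster Simplification: no change — [tapehuhov]
D Final Obstruent Devoicing: [tapehuhov] → [tapehuhof]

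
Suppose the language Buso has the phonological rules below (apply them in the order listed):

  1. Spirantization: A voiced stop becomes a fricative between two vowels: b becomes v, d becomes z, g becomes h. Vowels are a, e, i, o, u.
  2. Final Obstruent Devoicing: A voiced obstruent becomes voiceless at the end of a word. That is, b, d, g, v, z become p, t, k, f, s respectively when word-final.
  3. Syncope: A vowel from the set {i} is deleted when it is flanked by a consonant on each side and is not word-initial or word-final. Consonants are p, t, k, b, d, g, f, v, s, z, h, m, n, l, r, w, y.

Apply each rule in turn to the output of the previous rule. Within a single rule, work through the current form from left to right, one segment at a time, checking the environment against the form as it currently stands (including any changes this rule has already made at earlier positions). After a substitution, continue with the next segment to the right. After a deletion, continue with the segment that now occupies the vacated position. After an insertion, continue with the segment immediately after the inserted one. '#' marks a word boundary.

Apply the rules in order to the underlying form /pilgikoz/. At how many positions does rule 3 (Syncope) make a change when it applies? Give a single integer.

2

1 Spirantization: no change — [pilgikoz]
2 Final Obstruent Devoicing: [pilgikoz] → [pilgikos]
3 Syncope: [pilgikos] → [plgkos]
Rule 3 changed 2 position(s).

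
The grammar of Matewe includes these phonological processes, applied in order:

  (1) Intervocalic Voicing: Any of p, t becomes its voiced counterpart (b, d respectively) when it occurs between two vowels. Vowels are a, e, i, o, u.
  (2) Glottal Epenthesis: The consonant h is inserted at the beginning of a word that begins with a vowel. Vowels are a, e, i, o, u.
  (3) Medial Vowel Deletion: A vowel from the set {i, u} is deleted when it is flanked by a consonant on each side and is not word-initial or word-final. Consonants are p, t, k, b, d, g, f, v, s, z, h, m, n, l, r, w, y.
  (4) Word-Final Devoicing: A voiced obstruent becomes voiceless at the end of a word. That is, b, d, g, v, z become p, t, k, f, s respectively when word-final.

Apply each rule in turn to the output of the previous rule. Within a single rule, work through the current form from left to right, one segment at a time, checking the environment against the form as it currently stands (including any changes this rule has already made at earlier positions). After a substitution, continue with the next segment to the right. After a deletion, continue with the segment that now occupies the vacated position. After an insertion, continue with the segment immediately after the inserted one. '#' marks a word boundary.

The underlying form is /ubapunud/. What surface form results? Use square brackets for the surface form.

[hbabnt]

(1) Intervocalic Voicing: [ubapunud] → [ubabunud]
(2) Glottal Epenthesis: [ubabunud] → [hubabunud]
(3) Medial Vowel Deletion: [hubabunud] → [hbabnd]
(4) Word-Final Devoicing: [hbabnd] → [hbabnt]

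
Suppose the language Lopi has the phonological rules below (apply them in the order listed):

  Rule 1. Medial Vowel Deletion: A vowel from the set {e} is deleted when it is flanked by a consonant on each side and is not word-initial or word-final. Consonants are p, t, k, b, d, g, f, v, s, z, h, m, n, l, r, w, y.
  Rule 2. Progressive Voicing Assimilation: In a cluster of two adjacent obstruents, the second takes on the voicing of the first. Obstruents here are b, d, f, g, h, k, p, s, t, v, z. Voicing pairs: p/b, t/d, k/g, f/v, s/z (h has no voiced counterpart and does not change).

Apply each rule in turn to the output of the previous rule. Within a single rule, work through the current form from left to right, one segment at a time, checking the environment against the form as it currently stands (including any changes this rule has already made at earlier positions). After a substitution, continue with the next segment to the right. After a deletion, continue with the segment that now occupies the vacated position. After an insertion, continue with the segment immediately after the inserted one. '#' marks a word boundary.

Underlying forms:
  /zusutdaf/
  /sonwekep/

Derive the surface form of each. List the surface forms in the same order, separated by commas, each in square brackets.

[zusuttaf], [sonwkp]

/zusutdaf/:
  Rule 1 Medial Vowel Deletion: no change — [zusutdaf]
  Rule 2 Progressive Voicing Assimilation: [zusutdaf] → [zusuttaf]
/sonwekep/:
  Rule 1 Medial Vowel Deletion: [sonwekep] → [sonwkp]
  Rule 2 Progressive Voicing Assimilation: no change — [sonwkp]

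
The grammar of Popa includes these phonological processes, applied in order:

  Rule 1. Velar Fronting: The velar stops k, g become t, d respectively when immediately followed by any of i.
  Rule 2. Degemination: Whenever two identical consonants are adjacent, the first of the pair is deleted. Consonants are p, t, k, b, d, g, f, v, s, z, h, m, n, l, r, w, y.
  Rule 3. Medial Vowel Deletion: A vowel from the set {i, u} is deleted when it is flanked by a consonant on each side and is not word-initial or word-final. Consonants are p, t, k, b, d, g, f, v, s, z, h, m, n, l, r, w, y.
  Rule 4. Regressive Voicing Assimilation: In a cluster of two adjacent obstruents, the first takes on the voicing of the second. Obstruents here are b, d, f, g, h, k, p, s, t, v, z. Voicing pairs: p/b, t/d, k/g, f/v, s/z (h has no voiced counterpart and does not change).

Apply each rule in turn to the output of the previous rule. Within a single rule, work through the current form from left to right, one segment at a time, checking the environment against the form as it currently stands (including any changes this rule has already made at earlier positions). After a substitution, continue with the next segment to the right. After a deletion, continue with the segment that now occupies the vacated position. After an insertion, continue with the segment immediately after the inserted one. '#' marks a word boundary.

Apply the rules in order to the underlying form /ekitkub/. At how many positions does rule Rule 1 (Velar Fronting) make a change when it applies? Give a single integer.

Rule 1 Velar Fronting: [ekitkub] → [etitkub]
Rule 2 Degemination: no change — [etitkub]
Rule 3 Medial Vowel Deletion: [etitkub] → [ettkb]
Rule 4 Regressive Voicing Assimilation: [ettkb] → [ettgb]
Rule Rule 1 changed 1 position(s).

1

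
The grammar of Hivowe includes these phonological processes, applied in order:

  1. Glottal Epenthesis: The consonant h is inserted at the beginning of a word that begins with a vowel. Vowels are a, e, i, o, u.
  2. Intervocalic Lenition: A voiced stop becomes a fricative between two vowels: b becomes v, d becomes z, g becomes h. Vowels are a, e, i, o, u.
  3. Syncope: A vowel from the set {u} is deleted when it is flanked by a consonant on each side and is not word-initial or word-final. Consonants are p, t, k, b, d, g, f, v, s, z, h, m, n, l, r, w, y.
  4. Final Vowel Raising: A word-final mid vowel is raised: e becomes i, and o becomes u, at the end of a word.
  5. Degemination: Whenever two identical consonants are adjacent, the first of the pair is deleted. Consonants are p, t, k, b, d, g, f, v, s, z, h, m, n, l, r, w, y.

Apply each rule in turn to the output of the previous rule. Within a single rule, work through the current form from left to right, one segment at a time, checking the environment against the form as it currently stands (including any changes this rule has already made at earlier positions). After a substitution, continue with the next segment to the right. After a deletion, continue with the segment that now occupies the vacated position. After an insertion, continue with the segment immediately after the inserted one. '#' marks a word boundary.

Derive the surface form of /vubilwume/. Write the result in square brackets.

[vilwmi]

1 Glottal Epenthesis: no change — [vubilwume]
2 Intervocalic Lenition: [vubilwume] → [vuvilwume]
3 Syncope: [vuvilwume] → [vvilwme]
4 Final Vowel Raising: [vvilwme] → [vvilwmi]
5 Degemination: [vvilwmi] → [vilwmi]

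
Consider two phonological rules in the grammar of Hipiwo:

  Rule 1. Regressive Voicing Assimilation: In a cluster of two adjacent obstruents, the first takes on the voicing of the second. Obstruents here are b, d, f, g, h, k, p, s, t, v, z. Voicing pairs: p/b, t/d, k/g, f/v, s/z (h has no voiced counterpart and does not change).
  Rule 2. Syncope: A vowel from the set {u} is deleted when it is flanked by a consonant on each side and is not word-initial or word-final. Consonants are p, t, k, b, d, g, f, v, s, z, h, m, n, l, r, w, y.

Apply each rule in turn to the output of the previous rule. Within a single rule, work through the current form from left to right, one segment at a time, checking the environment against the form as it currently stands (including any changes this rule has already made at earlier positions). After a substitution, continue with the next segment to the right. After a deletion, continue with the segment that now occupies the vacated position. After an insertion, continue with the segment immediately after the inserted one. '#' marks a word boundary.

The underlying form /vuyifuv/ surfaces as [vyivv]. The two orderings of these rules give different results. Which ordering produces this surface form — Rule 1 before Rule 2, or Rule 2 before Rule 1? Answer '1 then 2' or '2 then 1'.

2 then 1

Order 1 then 2:
  1 Regressive Voicing Assimilation: no change — [vuyifuv]
  2 Syncope: [vuyifuv] → [vyifv]
  result: [vyifv]
Order 2 then 1:
  2 Syncope: [vuyifuv] → [vyifv]
  1 Regressive Voicing Assimilation: [vyifv] → [vyivv]
  result: [vyivv]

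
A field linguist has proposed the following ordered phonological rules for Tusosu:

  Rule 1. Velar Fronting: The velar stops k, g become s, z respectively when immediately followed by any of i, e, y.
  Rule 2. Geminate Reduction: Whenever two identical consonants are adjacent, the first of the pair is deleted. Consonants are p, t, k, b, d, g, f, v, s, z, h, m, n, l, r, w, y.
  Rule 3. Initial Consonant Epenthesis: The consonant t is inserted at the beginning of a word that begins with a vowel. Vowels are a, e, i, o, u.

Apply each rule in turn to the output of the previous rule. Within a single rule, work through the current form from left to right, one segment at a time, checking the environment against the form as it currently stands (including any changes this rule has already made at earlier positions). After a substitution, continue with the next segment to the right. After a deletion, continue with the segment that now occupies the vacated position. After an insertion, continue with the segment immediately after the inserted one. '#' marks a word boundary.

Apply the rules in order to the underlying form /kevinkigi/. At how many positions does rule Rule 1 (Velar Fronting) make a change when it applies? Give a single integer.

3

Rule 1 Velar Fronting: [kevinkigi] → [sevinsizi]
Rule 2 Geminate Reduction: no change — [sevinsizi]
Rule 3 Initial Consonant Epenthesis: no change — [sevinsizi]
Rule Rule 1 changed 3 position(s).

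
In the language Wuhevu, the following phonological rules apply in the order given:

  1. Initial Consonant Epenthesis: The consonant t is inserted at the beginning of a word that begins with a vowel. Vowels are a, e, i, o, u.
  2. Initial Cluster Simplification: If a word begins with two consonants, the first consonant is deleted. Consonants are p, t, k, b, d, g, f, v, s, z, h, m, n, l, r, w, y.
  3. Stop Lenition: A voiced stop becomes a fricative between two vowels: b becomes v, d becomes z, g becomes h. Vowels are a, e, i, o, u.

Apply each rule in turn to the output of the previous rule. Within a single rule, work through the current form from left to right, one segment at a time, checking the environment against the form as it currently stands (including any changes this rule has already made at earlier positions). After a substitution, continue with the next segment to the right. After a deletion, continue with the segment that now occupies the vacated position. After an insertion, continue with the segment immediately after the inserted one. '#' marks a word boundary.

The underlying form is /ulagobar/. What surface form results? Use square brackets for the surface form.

[tulahovar]

1 Initial Consonant Epenthesis: [ulagobar] → [tulagobar]
2 Initial Cluster Simplification: no change — [tulagobar]
3 Stop Lenition: [tulagobar] → [tulahovar]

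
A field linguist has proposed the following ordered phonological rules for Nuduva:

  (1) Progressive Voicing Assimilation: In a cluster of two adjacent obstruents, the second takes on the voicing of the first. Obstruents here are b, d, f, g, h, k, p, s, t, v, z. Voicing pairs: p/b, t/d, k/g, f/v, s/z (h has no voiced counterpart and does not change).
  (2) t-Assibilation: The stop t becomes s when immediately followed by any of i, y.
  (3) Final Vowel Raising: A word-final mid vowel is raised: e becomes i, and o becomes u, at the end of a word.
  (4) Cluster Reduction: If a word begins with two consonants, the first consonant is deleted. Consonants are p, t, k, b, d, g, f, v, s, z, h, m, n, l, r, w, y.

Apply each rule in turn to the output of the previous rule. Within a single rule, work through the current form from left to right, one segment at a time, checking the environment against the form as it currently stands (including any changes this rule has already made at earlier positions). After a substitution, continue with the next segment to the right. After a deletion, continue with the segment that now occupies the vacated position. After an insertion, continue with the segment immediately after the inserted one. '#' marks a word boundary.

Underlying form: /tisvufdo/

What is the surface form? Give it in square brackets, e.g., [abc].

(1) Progressive Voicing Assimilation: [tisvufdo] → [tisfufto]
(2) t-Assibilation: [tisfufto] → [sisfufto]
(3) Final Vowel Raising: [sisfufto] → [sisfuftu]
(4) Cluster Reduction: no change — [sisfuftu]

[sisfuftu]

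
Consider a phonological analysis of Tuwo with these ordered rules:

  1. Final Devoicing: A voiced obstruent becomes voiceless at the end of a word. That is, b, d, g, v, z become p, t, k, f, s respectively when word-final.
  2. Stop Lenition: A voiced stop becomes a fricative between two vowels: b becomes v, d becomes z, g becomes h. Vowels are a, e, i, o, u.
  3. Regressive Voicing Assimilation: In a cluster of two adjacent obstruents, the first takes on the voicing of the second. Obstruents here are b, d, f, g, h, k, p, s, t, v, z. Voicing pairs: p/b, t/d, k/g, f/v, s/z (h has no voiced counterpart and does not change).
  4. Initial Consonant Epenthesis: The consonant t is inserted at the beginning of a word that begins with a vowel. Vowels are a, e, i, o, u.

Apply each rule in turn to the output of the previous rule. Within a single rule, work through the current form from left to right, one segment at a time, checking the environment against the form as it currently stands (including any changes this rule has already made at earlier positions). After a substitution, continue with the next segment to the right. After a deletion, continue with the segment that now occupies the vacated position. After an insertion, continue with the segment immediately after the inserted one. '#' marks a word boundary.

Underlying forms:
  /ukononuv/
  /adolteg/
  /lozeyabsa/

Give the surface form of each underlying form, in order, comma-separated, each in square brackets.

[tukononuf], [tazoltek], [lozeyapsa]

/ukononuv/:
  1 Final Devoicing: [ukononuv] → [ukononuf]
  2 Stop Lenition: no change — [ukononuf]
  3 Regressive Voicing Assimilation: no change — [ukononuf]
  4 Initial Consonant Epenthesis: [ukononuf] → [tukononuf]
/adolteg/:
  1 Final Devoicing: [adolteg] → [adoltek]
  2 Stop Lenition: [adoltek] → [azoltek]
  3 Regressive Voicing Assimilation: no change — [azoltek]
  4 Initial Consonant Epenthesis: [azoltek] → [tazoltek]
/lozeyabsa/:
  1 Final Devoicing: no change — [lozeyabsa]
  2 Stop Lenition: no change — [lozeyabsa]
  3 Regressive Voicing Assimilation: [lozeyabsa] → [lozeyapsa]
  4 Initial Consonant Epenthesis: no change — [lozeyapsa]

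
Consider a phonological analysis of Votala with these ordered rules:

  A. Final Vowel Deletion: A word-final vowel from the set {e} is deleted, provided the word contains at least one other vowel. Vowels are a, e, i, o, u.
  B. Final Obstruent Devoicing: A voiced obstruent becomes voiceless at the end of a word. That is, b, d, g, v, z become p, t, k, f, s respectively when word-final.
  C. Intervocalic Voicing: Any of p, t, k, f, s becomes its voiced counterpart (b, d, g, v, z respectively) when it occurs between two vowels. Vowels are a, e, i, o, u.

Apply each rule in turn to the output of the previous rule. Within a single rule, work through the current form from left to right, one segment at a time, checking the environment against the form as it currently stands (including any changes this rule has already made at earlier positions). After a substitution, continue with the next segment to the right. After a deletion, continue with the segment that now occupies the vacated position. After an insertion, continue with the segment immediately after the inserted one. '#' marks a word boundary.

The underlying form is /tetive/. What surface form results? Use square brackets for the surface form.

[tedif]

A Final Vowel Deletion: [tetive] → [tetiv]
B Final Obstruent Devoicing: [tetiv] → [tetif]
C Intervocalic Voicing: [tetif] → [tedif]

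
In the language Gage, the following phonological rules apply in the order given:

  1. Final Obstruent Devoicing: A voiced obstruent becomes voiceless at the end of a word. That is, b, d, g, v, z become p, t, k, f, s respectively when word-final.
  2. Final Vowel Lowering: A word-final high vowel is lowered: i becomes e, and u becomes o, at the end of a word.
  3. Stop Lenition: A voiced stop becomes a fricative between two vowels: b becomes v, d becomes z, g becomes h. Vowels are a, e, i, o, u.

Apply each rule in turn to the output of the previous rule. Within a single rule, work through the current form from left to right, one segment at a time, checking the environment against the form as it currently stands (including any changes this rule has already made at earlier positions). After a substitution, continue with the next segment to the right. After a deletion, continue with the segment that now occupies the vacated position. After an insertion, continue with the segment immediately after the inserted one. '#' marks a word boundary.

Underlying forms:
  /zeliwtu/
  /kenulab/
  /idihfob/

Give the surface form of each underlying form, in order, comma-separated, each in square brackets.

/zeliwtu/:
  1 Final Obstruent Devoicing: no change — [zeliwtu]
  2 Final Vowel Lowering: [zeliwtu] → [zeliwto]
  3 Stop Lenition: no change — [zeliwto]
/kenulab/:
  1 Final Obstruent Devoicing: [kenulab] → [kenulap]
  2 Final Vowel Lowering: no change — [kenulap]
  3 Stop Lenition: no change — [kenulap]
/idihfob/:
  1 Final Obstruent Devoicing: [idihfob] → [idihfop]
  2 Final Vowel Lowering: no change — [idihfop]
  3 Stop Lenition: [idihfop] → [izihfop]

[zeliwto], [kenulap], [izihfop]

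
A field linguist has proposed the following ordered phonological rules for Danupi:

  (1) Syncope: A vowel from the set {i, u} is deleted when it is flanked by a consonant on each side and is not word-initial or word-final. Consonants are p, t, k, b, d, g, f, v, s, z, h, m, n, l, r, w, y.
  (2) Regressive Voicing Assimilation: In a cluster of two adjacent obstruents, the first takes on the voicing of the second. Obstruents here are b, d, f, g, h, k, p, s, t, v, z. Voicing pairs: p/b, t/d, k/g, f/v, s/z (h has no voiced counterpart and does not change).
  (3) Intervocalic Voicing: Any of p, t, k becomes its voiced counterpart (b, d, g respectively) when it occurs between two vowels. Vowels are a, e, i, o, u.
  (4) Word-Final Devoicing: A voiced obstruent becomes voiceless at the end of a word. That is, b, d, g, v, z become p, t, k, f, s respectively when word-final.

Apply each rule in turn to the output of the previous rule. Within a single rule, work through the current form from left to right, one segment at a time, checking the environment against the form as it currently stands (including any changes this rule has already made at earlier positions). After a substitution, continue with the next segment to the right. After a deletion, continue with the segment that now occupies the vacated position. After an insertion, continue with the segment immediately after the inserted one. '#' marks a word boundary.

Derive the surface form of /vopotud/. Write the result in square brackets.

[vobodt]

(1) Syncope: [vopotud] → [vopotd]
(2) Regressive Voicing Assimilation: [vopotd] → [vopodd]
(3) Intervocalic Voicing: [vopodd] → [vobodd]
(4) Word-Final Devoicing: [vobodd] → [vobodt]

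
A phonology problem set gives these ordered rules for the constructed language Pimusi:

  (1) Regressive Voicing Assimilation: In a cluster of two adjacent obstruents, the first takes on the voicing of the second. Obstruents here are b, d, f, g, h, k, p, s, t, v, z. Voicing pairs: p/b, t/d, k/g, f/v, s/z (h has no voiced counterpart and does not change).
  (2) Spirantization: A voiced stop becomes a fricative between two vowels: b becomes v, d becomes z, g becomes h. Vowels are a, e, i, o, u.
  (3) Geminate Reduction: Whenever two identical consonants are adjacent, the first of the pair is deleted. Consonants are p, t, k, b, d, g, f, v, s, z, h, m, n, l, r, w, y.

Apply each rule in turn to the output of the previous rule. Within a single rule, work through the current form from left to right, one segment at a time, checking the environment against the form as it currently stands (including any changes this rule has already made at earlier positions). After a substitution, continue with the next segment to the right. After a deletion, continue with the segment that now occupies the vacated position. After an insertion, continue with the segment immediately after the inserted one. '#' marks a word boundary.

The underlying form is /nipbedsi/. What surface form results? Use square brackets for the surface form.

[nibetsi]

(1) Regressive Voicing Assimilation: [nipbedsi] → [nibbetsi]
(2) Spirantization: no change — [nibbetsi]
(3) Geminate Reduction: [nibbetsi] → [nibetsi]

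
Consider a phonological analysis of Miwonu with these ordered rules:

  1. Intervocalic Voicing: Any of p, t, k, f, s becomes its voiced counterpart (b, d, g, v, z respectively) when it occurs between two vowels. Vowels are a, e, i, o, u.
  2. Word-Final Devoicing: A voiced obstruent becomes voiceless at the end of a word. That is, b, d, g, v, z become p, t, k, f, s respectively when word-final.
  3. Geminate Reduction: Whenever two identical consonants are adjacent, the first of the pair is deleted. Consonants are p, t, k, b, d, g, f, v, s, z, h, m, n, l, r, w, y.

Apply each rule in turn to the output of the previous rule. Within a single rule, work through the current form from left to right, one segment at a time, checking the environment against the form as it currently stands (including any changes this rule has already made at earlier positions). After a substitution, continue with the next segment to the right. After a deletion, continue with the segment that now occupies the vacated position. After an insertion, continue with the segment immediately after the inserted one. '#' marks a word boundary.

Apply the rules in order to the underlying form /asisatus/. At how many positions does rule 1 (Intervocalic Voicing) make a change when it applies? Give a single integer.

3

1 Intervocalic Voicing: [asisatus] → [azizadus]
2 Word-Final Devoicing: no change — [azizadus]
3 Geminate Reduction: no change — [azizadus]
Rule 1 changed 3 position(s).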